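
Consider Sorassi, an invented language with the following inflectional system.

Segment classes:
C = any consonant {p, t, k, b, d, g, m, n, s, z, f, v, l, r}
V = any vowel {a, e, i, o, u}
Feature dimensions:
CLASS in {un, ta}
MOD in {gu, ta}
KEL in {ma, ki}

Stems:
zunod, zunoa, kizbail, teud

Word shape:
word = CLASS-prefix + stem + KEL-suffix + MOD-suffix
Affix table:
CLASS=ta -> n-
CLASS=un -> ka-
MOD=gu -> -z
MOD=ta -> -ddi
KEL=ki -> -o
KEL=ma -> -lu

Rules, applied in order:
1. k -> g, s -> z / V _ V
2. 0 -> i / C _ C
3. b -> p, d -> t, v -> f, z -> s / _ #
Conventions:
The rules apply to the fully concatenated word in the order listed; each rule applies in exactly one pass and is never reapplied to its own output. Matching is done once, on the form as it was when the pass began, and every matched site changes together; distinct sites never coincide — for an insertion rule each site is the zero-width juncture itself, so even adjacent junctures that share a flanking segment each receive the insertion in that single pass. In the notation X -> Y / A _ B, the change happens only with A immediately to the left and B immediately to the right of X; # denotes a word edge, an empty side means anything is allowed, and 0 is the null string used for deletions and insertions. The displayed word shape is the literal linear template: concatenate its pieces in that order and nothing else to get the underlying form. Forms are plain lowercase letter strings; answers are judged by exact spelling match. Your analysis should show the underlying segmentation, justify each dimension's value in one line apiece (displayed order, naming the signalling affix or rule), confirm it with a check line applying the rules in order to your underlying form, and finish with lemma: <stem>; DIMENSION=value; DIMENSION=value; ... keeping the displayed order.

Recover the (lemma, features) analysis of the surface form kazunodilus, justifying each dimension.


underlying: ka-zunod-lu-z
CLASS=un - signalled by the affix ka-
MOD=gu - signalled by the affix -z
KEL=ma - signalled by the affix -lu
check: kazunodluz -> kazunodluz -> kazunodiluz -> kazunodilus
lemma: zunod; CLASS=un; MOD=gu; KEL=ma


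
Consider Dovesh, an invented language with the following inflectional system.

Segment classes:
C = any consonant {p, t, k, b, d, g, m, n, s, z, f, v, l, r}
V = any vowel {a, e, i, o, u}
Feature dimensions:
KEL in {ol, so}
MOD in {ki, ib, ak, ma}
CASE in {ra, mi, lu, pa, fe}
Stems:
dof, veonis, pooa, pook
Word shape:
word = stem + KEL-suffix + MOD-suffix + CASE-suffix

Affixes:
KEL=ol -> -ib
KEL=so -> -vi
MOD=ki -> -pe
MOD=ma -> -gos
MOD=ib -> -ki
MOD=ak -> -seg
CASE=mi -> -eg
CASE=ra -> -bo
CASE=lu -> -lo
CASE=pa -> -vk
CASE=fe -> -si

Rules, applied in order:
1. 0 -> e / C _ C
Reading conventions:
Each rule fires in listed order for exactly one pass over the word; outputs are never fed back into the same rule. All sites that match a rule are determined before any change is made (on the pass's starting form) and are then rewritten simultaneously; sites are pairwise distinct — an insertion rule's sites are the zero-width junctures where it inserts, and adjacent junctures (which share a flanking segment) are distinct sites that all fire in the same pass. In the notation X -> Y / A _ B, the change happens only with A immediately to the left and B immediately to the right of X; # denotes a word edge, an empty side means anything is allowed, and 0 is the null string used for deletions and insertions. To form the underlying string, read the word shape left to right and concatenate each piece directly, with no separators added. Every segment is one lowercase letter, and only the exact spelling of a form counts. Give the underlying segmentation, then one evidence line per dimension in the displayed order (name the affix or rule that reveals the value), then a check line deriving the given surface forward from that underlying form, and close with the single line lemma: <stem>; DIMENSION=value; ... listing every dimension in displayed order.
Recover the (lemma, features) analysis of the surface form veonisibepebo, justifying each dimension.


underlying: veonis-ib-pe-bo
KEL=ol - signalled by the affix -ib
MOD=ki - signalled by the affix -pe
CASE=ra - signalled by the affix -bo
check: veonisibpebo -> veonisibepebo
lemma: veonis; KEL=ol; MOD=ki; CASE=ra


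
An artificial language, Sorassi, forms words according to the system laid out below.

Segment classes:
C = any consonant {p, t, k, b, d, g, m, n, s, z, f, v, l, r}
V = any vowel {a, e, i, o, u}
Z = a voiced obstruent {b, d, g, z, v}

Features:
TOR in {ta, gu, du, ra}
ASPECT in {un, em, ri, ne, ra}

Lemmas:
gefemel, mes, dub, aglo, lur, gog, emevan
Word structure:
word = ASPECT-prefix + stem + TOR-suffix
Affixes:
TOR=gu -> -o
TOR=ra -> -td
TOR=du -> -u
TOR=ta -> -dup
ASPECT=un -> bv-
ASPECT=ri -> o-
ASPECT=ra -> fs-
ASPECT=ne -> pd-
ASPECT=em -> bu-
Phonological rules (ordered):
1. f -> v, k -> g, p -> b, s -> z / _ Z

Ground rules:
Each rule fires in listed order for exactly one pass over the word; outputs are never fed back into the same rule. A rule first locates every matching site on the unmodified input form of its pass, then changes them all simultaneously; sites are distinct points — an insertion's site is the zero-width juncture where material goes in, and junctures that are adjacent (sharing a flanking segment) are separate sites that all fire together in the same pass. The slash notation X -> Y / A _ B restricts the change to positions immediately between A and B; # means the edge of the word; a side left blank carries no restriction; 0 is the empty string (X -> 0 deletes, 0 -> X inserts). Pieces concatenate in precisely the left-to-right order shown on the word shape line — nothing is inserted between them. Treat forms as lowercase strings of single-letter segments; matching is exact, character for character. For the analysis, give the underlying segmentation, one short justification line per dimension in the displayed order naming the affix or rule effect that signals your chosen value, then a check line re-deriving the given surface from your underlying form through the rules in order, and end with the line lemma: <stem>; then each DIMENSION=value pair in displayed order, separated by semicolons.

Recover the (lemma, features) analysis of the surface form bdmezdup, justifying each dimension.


underlying: pd-mes-dup
TOR=ta - signalled by the affix -dup
ASPECT=ne - signalled by the affix pd-
check: pdmesdup -> bdmezdup
lemma: mes; TOR=ta; ASPECT=ne


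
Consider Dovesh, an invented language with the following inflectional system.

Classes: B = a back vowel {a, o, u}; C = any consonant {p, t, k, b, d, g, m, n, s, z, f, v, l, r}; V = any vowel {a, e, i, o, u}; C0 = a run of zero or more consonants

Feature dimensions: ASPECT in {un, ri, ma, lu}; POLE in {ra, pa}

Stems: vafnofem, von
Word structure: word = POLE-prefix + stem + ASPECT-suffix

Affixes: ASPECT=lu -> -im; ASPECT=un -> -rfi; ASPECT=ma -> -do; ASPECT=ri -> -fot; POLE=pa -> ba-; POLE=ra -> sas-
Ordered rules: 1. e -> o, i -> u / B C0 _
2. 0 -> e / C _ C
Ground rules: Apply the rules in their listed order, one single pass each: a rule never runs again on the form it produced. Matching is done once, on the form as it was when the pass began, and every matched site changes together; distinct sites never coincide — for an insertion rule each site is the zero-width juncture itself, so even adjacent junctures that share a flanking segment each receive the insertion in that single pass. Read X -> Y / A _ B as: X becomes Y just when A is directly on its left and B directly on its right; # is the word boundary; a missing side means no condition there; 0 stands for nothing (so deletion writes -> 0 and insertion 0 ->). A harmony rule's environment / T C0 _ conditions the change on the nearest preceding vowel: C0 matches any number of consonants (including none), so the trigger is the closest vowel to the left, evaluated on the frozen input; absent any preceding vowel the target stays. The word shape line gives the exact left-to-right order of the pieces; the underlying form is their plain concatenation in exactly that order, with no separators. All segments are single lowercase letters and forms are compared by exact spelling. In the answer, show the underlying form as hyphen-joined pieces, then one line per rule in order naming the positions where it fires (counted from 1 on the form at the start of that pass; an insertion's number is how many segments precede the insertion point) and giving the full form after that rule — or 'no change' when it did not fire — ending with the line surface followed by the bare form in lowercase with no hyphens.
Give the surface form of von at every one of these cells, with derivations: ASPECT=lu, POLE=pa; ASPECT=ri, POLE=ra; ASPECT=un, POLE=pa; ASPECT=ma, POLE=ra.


cell ASPECT=lu, POLE=pa:
underlying: ba-von-im
1. e -> o, i -> u / B C0 _: fires at position(s) 6: bavonum
2. 0 -> e / C _ C: no change
surface: bavonum

cell ASPECT=ri, POLE=ra:
underlying: sas-von-fot
1. e -> o, i -> u / B C0 _: no change
2. 0 -> e / C _ C: inserts after position(s) 3, 6: sasevonefot
surface: sasevonefot

cell ASPECT=un, POLE=pa:
underlying: ba-von-rfi
1. e -> o, i -> u / B C0 _: fires at position(s) 8: bavonrfu
2. 0 -> e / C _ C: inserts after position(s) 5, 6: bavonerefu
surface: bavonerefu

cell ASPECT=ma, POLE=ra:
underlying: sas-von-do
1. e -> o, i -> u / B C0 _: no change
2. 0 -> e / C _ C: inserts after position(s) 3, 6: sasevonedo
surface: sasevonedo


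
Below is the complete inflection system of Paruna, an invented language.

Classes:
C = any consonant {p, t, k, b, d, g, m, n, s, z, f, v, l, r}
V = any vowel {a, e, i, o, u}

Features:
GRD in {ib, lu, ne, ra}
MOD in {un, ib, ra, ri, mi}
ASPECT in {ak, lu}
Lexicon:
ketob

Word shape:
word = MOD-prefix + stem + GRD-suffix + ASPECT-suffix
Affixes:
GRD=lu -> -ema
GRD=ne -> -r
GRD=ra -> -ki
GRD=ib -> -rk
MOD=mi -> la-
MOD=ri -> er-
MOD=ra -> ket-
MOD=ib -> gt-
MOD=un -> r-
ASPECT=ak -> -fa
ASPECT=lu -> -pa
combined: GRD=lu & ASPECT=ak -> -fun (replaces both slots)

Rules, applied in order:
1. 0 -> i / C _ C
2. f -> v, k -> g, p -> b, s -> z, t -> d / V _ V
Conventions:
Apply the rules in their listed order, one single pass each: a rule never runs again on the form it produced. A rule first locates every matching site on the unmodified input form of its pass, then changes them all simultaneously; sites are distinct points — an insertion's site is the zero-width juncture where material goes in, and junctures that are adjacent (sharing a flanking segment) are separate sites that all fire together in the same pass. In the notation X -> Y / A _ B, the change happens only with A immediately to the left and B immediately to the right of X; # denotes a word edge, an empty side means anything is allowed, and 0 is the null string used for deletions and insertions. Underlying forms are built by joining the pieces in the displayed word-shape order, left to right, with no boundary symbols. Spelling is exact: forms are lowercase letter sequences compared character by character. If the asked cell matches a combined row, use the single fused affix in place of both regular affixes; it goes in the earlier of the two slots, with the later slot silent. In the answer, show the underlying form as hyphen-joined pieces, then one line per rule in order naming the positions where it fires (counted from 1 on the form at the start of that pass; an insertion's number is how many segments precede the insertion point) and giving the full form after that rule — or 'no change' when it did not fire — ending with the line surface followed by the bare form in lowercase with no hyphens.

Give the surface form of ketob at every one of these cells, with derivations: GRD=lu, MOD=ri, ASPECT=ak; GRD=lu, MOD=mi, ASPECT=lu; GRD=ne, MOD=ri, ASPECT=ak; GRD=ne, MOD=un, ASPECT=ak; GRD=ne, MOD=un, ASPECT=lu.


cell GRD=lu, MOD=ri, ASPECT=ak:
underlying: er-ketob-fun
1. 0 -> i / C _ C: inserts after position(s) 2, 7: eriketobifun
2. f -> v, k -> g, p -> b, s -> z, t -> d / V _ V: fires at position(s) 4, 6, 10: erigedobivun
surface: erigedobivun

cell GRD=lu, MOD=mi, ASPECT=lu:
underlying: la-ketob-ema-pa
1. 0 -> i / C _ C: no change
2. f -> v, k -> g, p -> b, s -> z, t -> d / V _ V: fires at position(s) 3, 5, 11: lagedobemaba
surface: lagedobemaba

cell GRD=ne, MOD=ri, ASPECT=ak:
underlying: er-ketob-r-fa
1. 0 -> i / C _ C: inserts after position(s) 2, 7, 8: eriketobirifa
2. f -> v, k -> g, p -> b, s -> z, t -> d / V _ V: fires at position(s) 4, 6, 12: erigedobiriva
surface: erigedobiriva

cell GRD=ne, MOD=un, ASPECT=ak:
underlying: r-ketob-r-fa
1. 0 -> i / C _ C: inserts after position(s) 1, 6, 7: riketobirifa
2. f -> v, k -> g, p -> b, s -> z, t -> d / V _ V: fires at position(s) 3, 5, 11: rigedobiriva
surface: rigedobiriva

cell GRD=ne, MOD=un, ASPECT=lu:
underlying: r-ketob-r-pa
1. 0 -> i / C _ C: inserts after position(s) 1, 6, 7: riketobiripa
2. f -> v, k -> g, p -> b, s -> z, t -> d / V _ V: fires at position(s) 3, 5, 11: rigedobiriba
surface: rigedobiriba


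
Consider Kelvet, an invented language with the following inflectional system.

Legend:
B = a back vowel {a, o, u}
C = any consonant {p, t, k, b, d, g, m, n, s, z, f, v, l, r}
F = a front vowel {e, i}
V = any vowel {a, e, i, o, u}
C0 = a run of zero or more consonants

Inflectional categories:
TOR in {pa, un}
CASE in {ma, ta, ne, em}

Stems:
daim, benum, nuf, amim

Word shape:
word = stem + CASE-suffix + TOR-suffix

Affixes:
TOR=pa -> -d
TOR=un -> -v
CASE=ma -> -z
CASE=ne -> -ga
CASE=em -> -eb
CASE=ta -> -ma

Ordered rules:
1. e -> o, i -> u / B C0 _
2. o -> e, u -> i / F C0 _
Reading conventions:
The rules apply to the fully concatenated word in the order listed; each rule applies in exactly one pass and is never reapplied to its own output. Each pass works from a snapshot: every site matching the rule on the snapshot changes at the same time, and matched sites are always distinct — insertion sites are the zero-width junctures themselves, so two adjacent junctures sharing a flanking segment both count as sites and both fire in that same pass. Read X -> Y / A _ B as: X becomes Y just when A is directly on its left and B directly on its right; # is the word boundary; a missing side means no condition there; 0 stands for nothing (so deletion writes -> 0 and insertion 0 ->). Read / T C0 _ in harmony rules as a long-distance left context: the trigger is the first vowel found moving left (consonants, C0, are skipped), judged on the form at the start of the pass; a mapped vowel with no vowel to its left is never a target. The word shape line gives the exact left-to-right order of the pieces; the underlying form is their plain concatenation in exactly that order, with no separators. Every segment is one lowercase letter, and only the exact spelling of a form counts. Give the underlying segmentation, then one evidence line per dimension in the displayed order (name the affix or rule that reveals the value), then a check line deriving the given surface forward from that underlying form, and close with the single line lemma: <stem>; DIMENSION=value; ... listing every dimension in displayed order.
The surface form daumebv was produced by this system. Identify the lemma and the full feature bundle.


underlying: daim-eb-v
TOR=un - signalled by the affix -v
CASE=em - signalled by the affix -eb
check: daimebv -> daumebv -> daumebv
lemma: daim; TOR=un; CASE=em


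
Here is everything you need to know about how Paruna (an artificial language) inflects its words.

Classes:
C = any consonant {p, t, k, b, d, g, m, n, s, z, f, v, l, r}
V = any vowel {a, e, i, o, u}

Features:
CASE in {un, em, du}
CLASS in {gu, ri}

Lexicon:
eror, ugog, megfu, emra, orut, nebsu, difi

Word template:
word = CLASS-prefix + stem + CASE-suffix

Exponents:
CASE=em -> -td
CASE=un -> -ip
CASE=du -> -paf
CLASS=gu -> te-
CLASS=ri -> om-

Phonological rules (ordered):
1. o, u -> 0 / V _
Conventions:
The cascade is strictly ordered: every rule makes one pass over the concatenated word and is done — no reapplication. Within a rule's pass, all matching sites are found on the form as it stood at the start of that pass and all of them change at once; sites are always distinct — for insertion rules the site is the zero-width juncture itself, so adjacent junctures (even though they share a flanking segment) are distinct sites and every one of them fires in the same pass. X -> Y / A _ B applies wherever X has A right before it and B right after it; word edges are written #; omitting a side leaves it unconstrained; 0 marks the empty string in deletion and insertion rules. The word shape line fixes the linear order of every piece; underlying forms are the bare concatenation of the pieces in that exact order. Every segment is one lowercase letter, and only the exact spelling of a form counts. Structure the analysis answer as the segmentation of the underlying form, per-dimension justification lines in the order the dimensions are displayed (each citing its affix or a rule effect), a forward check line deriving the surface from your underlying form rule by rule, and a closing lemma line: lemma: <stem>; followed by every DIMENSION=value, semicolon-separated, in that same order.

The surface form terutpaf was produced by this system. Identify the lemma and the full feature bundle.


underlying: te-orut-paf
CASE=du - signalled by the affix -paf
CLASS=gu - signalled by the affix te-
check: teorutpaf -> terutpaf
lemma: orut; CASE=du; CLASS=gu


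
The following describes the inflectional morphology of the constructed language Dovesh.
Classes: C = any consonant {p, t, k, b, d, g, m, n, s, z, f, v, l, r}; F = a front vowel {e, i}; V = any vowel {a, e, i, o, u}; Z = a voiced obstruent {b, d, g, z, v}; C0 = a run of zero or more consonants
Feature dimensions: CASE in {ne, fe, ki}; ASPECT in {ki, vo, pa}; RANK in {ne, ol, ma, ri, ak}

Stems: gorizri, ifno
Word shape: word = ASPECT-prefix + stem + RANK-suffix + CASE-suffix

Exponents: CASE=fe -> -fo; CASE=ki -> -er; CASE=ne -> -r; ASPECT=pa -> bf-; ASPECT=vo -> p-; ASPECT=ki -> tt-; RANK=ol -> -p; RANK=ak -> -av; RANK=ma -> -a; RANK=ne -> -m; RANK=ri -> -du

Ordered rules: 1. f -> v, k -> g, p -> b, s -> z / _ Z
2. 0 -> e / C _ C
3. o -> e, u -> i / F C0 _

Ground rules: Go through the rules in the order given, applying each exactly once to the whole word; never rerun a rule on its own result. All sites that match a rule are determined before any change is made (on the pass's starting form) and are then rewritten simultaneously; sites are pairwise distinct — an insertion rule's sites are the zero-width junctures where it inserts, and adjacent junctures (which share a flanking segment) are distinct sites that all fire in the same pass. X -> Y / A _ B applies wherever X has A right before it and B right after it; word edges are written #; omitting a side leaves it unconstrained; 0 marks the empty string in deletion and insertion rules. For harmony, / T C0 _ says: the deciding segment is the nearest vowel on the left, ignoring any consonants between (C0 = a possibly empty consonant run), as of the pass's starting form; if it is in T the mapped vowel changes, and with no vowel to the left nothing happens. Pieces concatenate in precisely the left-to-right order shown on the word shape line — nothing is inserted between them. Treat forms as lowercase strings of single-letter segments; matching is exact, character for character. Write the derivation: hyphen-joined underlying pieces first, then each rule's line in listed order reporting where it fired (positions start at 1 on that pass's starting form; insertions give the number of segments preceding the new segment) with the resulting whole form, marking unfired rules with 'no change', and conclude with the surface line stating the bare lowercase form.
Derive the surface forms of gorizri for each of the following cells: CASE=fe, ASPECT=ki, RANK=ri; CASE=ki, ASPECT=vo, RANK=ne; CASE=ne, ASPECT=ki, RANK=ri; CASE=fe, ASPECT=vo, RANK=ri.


cell CASE=fe, ASPECT=ki, RANK=ri:
underlying: tt-gorizri-du-fo
1. f -> v, k -> g, p -> b, s -> z / _ Z: no change
2. 0 -> e / C _ C: inserts after position(s) 1, 2, 7: tetegorizeridufo
3. o -> e, u -> i / F C0 _: fires at position(s) 6, 14: tetegerizeridifo
surface: tetegerizeridifo

cell CASE=ki, ASPECT=vo, RANK=ne:
underlying: p-gorizri-m-er
1. f -> v, k -> g, p -> b, s -> z / _ Z: fires at position(s) 1: bgorizrimer
2. 0 -> e / C _ C: inserts after position(s) 1, 6: begorizerimer
3. o -> e, u -> i / F C0 _: fires at position(s) 4: begerizerimer
surface: begerizerimer

cell CASE=ne, ASPECT=ki, RANK=ri:
underlying: tt-gorizri-du-r
1. f -> v, k -> g, p -> b, s -> z / _ Z: no change
2. 0 -> e / C _ C: inserts after position(s) 1, 2, 7: tetegorizeridur
3. o -> e, u -> i / F C0 _: fires at position(s) 6, 14: tetegerizeridir
surface: tetegerizeridir

cell CASE=fe, ASPECT=vo, RANK=ri:
underlying: p-gorizri-du-fo
1. f -> v, k -> g, p -> b, s -> z / _ Z: fires at position(s) 1: bgorizridufo
2. 0 -> e / C _ C: inserts after position(s) 1, 6: begorizeridufo
3. o -> e, u -> i / F C0 _: fires at position(s) 4, 12: begerizeridifo
surface: begerizeridifo


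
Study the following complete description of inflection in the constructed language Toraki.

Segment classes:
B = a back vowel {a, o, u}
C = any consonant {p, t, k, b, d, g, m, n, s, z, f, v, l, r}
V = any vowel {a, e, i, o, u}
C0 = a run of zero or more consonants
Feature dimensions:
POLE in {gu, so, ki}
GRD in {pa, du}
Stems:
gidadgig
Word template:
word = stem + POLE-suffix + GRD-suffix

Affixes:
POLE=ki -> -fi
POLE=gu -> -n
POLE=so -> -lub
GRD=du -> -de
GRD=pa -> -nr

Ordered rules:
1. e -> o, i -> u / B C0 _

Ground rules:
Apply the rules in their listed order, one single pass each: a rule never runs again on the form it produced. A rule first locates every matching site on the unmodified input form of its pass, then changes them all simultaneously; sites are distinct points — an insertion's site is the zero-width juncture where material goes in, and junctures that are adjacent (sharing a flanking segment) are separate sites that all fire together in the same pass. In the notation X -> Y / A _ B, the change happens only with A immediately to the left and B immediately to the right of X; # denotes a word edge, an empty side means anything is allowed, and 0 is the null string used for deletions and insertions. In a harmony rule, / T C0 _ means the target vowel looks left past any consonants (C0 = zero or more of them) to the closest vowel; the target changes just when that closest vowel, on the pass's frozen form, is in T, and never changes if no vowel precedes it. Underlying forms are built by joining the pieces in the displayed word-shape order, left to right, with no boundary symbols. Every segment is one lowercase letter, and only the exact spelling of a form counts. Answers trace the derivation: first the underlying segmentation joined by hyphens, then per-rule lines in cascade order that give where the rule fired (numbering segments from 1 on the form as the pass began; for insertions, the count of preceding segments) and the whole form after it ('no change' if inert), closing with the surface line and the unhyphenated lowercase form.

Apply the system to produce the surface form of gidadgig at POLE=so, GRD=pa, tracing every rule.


underlying: gidadgig-lub-nr
1. e -> o, i -> u / B C0 _: fires at position(s) 7: gidadguglubnr
surface: gidadguglubnr


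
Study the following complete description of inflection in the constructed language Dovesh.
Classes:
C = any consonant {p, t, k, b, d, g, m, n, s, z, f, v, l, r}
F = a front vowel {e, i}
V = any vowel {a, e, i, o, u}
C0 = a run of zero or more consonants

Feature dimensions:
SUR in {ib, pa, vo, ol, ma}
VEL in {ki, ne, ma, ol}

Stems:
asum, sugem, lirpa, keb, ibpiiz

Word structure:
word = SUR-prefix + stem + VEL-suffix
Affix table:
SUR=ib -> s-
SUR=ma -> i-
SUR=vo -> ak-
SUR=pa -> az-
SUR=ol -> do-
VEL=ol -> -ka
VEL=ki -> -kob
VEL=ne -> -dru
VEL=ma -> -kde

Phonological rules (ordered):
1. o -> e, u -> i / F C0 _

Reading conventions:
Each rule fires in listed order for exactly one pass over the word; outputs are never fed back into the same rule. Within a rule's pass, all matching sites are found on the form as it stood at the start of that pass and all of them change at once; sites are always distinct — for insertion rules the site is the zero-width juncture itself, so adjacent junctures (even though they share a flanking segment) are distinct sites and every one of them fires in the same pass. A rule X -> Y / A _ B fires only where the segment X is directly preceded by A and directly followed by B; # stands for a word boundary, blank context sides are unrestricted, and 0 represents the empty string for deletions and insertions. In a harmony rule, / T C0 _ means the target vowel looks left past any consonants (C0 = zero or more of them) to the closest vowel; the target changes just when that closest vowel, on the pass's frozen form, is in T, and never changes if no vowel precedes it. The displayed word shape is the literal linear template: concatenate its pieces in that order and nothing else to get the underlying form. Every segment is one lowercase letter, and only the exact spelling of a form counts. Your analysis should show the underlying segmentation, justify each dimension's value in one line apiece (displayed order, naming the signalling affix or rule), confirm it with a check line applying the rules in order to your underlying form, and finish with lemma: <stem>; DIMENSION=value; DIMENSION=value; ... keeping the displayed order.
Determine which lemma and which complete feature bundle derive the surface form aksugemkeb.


underlying: ak-sugem-kob
SUR=vo - signalled by the affix ak-
VEL=ki - signalled by the affix -kob
check: aksugemkob -> aksugemkeb
lemma: sugem; SUR=vo; VEL=ki


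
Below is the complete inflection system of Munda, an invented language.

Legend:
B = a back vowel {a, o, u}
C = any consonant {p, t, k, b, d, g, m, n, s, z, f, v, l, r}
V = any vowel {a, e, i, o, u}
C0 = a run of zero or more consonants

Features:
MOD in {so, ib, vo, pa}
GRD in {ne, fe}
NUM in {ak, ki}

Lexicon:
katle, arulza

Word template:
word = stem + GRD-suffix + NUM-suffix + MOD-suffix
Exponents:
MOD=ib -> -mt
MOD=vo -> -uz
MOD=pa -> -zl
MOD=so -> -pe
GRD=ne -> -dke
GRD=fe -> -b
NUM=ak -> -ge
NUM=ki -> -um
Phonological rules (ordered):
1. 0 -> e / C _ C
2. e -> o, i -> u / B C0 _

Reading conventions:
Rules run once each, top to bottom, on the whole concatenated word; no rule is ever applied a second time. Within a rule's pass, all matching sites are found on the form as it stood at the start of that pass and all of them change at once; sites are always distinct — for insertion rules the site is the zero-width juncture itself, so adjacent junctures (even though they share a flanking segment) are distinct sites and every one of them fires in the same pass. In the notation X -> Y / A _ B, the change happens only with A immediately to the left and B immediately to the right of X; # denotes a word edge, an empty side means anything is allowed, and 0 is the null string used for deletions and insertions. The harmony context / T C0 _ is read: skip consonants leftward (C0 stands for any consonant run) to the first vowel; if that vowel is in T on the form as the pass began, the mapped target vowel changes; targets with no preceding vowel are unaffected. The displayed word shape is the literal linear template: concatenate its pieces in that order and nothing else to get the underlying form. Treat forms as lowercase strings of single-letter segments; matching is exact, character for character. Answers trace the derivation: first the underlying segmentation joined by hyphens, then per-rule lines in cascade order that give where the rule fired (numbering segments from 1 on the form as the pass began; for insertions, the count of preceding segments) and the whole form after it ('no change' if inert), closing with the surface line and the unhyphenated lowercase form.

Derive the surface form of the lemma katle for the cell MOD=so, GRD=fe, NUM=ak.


underlying: katle-b-ge-pe
1. 0 -> e / C _ C: inserts after position(s) 3, 6: katelebegepe
2. e -> o, i -> u / B C0 _: fires at position(s) 4: katolebegepe
surface: katolebegepe


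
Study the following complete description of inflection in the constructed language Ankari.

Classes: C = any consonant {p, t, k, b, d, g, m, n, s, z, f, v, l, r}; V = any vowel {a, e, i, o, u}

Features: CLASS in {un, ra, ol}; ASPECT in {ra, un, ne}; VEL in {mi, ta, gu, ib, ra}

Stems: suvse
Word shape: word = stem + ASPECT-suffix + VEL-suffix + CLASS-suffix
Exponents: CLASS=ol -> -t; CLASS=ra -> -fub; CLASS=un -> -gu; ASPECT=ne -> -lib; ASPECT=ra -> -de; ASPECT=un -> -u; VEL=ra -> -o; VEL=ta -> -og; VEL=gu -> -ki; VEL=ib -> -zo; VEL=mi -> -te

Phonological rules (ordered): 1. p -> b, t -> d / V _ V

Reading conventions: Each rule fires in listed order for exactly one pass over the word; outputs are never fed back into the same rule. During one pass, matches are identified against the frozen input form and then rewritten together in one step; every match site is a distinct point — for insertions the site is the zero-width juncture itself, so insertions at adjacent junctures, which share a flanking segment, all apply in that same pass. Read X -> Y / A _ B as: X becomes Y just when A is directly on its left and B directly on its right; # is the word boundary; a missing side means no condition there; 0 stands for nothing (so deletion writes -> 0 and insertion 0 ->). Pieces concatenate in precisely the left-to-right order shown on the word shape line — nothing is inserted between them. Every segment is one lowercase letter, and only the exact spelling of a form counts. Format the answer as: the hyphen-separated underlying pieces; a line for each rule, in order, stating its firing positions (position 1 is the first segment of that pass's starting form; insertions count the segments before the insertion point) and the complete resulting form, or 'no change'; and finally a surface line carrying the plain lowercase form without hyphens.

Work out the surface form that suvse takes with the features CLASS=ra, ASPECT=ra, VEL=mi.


underlying: suvse-de-te-fub
1. p -> b, t -> d / V _ V: fires at position(s) 8: suvsededefub
surface: suvsededefub


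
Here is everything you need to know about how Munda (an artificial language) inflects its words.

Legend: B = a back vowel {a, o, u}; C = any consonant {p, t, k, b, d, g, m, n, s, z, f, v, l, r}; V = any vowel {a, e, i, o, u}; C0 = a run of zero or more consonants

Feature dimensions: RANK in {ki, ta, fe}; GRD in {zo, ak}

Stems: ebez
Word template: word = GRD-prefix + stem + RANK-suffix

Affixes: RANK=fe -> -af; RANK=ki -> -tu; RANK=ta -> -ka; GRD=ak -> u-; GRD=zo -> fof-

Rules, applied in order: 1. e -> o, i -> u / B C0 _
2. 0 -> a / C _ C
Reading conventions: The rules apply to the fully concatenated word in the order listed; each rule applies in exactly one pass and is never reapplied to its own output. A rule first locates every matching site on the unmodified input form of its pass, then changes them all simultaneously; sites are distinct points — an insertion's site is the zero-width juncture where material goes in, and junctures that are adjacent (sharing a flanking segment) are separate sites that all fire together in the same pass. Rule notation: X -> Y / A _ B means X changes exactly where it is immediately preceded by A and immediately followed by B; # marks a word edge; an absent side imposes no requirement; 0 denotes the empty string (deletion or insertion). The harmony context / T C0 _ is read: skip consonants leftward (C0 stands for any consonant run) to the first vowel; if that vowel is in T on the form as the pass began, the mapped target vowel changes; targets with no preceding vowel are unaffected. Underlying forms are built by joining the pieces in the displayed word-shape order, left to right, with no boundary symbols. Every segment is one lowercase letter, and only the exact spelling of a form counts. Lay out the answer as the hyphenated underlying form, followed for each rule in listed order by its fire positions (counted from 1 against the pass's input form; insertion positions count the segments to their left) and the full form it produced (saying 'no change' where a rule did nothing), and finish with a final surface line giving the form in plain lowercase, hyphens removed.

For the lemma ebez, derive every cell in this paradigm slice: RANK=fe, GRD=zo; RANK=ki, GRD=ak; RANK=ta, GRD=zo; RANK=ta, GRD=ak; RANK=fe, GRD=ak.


cell RANK=fe, GRD=zo:
underlying: fof-ebez-af
1. e -> o, i -> u / B C0 _: fires at position(s) 4: fofobezaf
2. 0 -> a / C _ C: no change
surface: fofobezaf

cell RANK=ki, GRD=ak:
underlying: u-ebez-tu
1. e -> o, i -> u / B C0 _: fires at position(s) 2: uobeztu
2. 0 -> a / C _ C: inserts after position(s) 5: uobezatu
surface: uobezatu

cell RANK=ta, GRD=zo:
underlying: fof-ebez-ka
1. e -> o, i -> u / B C0 _: fires at position(s) 4: fofobezka
2. 0 -> a / C _ C: inserts after position(s) 7: fofobezaka
surface: fofobezaka

cell RANK=ta, GRD=ak:
underlying: u-ebez-ka
1. e -> o, i -> u / B C0 _: fires at position(s) 2: uobezka
2. 0 -> a / C _ C: inserts after position(s) 5: uobezaka
surface: uobezaka

cell RANK=fe, GRD=ak:
underlying: u-ebez-af
1. e -> o, i -> u / B C0 _: fires at position(s) 2: uobezaf
2. 0 -> a / C _ C: no change
surface: uobezaf


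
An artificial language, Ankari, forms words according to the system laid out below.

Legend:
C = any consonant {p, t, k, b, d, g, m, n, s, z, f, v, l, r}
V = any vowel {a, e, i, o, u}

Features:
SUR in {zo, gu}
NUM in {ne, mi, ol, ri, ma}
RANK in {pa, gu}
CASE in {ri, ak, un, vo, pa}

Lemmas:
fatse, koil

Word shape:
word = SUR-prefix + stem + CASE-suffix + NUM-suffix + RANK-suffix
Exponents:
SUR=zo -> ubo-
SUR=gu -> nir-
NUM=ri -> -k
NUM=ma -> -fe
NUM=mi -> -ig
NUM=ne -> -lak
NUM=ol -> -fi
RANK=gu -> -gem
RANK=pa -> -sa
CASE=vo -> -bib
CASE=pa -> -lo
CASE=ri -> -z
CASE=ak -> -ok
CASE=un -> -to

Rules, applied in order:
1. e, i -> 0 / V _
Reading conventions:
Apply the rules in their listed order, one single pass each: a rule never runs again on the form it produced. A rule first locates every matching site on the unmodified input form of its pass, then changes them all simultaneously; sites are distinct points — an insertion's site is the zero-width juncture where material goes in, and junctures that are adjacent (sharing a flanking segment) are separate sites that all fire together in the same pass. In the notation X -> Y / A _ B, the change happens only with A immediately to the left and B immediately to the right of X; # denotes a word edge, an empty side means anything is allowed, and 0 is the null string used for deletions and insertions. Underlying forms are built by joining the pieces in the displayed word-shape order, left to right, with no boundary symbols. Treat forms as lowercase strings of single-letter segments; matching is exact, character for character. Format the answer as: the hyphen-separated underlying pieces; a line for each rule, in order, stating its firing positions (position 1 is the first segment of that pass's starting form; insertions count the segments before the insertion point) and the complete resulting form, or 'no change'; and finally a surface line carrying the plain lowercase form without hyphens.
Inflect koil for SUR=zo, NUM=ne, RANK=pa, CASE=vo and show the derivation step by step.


underlying: ubo-koil-bib-lak-sa
1. e, i -> 0 / V _: fires at position(s) 6: ubokolbiblaksa
surface: ubokolbiblaksa


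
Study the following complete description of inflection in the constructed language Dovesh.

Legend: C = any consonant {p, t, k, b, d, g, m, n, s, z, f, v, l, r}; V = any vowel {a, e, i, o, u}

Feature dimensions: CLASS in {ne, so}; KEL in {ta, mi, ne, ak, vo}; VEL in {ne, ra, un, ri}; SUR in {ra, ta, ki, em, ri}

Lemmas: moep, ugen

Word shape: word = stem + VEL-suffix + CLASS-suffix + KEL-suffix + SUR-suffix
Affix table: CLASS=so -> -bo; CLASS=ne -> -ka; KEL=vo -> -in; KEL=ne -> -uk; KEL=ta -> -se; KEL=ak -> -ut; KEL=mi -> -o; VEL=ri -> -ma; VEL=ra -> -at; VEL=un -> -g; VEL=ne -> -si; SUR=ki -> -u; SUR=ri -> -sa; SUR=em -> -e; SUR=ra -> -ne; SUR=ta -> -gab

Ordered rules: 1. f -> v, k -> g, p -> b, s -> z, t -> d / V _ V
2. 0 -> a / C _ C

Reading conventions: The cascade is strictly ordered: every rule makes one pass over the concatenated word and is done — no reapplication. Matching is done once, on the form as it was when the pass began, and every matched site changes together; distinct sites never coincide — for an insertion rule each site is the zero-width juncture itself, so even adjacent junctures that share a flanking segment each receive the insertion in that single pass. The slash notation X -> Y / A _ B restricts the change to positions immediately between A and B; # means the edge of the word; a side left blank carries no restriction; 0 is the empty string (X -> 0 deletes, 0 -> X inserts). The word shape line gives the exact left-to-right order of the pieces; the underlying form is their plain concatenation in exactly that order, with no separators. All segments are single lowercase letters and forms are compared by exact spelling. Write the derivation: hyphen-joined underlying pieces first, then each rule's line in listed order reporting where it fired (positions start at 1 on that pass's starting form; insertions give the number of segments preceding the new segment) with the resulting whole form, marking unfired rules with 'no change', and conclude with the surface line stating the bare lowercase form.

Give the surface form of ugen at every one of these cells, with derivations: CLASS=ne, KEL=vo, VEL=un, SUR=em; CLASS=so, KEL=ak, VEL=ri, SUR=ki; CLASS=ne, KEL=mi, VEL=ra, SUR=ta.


cell CLASS=ne, KEL=vo, VEL=un, SUR=em:
underlying: ugen-g-ka-in-e
1. f -> v, k -> g, p -> b, s -> z, t -> d / V _ V: no change
2. 0 -> a / C _ C: inserts after position(s) 4, 5: ugenagakaine
surface: ugenagakaine

cell CLASS=so, KEL=ak, VEL=ri, SUR=ki:
underlying: ugen-ma-bo-ut-u
1. f -> v, k -> g, p -> b, s -> z, t -> d / V _ V: fires at position(s) 10: ugenmaboudu
2. 0 -> a / C _ C: inserts after position(s) 4: ugenamaboudu
surface: ugenamaboudu

cell CLASS=ne, KEL=mi, VEL=ra, SUR=ta:
underlying: ugen-at-ka-o-gab
1. f -> v, k -> g, p -> b, s -> z, t -> d / V _ V: no change
2. 0 -> a / C _ C: inserts after position(s) 6: ugenatakaogab
surface: ugenatakaogab


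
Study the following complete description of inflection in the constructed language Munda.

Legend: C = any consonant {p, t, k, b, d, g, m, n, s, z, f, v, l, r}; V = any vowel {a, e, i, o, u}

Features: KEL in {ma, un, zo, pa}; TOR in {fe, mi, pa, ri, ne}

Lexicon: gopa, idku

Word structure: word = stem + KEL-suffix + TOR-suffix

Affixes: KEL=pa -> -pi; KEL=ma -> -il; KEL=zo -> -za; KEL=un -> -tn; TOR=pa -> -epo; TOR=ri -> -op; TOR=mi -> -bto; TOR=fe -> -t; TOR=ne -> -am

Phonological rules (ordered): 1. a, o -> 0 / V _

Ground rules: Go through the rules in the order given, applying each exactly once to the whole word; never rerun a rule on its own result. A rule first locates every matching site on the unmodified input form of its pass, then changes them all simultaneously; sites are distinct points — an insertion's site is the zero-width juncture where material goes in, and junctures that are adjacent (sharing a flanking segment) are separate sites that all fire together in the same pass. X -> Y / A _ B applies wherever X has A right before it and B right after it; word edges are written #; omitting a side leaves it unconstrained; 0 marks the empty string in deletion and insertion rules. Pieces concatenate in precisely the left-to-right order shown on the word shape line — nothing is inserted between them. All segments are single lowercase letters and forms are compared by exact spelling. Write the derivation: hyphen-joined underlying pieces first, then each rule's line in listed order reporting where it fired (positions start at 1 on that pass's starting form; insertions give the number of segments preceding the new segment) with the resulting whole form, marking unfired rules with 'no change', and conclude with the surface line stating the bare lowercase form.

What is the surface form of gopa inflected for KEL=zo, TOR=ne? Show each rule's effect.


underlying: gopa-za-am
1. a, o -> 0 / V _: fires at position(s) 7: gopazam
surface: gopazam
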